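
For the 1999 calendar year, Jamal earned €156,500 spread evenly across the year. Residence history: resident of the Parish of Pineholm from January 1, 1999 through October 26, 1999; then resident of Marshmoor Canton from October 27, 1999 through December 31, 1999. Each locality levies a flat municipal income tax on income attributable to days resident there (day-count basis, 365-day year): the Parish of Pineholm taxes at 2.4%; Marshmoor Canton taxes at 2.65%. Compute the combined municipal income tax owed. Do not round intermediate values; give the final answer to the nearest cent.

The Parish of Pineholm, January 1 – October 26, 1999: 299 days → €156,500 × 2.4% × 299/365 = €3,076.8329
Marshmoor Canton, October 27 – December 31, 1999: 66 days → €156,500 × 2.65% × 66/365 = €749.9137
Total = €3,826.7466

€3,826.75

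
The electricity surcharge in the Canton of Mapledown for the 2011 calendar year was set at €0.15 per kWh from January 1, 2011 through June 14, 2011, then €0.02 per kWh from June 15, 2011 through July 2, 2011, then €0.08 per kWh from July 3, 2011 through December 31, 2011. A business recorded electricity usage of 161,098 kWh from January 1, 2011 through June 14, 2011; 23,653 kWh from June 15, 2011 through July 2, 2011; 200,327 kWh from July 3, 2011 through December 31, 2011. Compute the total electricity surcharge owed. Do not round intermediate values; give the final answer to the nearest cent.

€40663.92

January 1 – June 14, 2011: 161,098 kWh at €0.15/kWh → €24164.70
June 15 – July 2, 2011: 23,653 kWh at €0.02/kWh → €473.06
July 3 – December 31, 2011: 200,327 kWh at €0.08/kWh → €16026.16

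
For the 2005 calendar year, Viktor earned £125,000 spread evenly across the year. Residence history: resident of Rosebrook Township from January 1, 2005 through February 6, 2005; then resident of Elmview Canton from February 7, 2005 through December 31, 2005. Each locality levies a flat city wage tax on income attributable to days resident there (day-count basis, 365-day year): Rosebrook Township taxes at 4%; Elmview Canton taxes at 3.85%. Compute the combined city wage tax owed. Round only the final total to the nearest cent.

£4,831.51

Rosebrook Township, January 1 – February 6, 2005: 37 days → £125,000 × 4% × 37/365 = £506.8493
Elmview Canton, February 7 – December 31, 2005: 328 days → £125,000 × 3.85% × 328/365 = £4,324.6575
Total = £4,831.5068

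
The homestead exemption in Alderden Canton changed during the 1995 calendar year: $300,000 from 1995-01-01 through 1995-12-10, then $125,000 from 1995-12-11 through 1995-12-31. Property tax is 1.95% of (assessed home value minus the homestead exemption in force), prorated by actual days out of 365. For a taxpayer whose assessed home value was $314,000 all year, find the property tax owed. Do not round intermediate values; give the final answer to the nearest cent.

$469.34

1995-01-01 to 1995-12-10: 344 days, exemption $300,000 → ($314,000 − $300,000) × 1.95% × 344/365 = $257.2932
1995-12-11 to 1995-12-31: 21 days, exemption $125,000 → ($314,000 − $125,000) × 1.95% × 21/365 = $212.0425
Total = $469.3356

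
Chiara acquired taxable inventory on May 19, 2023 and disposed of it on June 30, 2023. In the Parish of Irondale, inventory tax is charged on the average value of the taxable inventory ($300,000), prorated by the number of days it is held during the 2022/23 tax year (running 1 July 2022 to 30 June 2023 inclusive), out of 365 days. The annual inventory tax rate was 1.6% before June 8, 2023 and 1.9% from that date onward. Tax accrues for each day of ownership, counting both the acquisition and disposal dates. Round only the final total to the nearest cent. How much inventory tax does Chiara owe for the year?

May 19 – June 7, 2023: 20 days at 1.6% → $300,000 × 1.6% × 20/365 = $263.0137
June 8 – June 30, 2023: 23 days at 1.9% → $300,000 × 1.9% × 23/365 = $359.1781
Total = $622.1918

$622.19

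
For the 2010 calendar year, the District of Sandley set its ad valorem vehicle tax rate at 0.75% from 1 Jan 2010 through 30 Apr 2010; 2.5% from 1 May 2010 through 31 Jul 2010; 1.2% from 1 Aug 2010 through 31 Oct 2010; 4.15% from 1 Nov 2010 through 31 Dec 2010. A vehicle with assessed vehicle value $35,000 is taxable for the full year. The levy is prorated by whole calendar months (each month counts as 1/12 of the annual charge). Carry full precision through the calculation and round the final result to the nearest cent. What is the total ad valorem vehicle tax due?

$653.33

1 Jan – 30 Apr 2010: 4 months at 0.75% → $35,000 × 0.75% × 4/12 = $87.5000
1 May – 31 Jul 2010: 3 months at 2.5% → $35,000 × 2.5% × 3/12 = $218.7500
1 Aug – 31 Oct 2010: 3 months at 1.2% → $35,000 × 1.2% × 3/12 = $105.0000
1 Nov – 31 Dec 2010: 2 months at 4.15% → $35,000 × 4.15% × 2/12 = $242.0833
Total = $653.3333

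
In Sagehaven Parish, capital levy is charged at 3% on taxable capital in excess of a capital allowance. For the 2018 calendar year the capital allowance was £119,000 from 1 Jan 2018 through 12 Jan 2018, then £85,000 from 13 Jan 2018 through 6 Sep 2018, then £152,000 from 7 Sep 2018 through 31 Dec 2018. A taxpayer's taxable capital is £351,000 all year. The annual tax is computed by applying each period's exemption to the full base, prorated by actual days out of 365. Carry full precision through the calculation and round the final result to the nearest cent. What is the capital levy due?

£7,307.67

1 Jan – 12 Jan 2018: 12 days, exemption £119,000 → (£351,000 − £119,000) × 3% × 12/365 = £228.8219
13 Jan – 6 Sep 2018: 237 days, exemption £85,000 → (£351,000 − £85,000) × 3% × 237/365 = £5,181.5342
7 Sep – 31 Dec 2018: 116 days, exemption £152,000 → (£351,000 − £152,000) × 3% × 116/365 = £1,897.3151
Total = £7,307.6712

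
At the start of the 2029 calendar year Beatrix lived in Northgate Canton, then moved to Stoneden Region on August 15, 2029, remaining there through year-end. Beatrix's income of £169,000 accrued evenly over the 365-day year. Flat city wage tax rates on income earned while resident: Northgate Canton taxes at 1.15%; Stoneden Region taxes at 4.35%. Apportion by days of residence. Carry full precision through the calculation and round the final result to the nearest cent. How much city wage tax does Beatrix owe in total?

£4,002.98

Northgate Canton, January 1 – August 14, 2029: 226 days → £169,000 × 1.15% × 226/365 = £1,203.3726
Stoneden Region, August 15 – December 31, 2029: 139 days → £169,000 × 4.35% × 139/365 = £2,799.6123
Total = £4,002.9849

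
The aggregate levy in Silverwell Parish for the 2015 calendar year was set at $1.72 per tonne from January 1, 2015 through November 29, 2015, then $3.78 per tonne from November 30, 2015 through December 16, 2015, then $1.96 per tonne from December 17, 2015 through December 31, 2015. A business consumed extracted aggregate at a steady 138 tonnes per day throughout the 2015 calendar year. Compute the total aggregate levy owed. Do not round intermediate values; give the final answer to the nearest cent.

$91,965.96

January 1 – November 29, 2015: 333 days × 138 tonnes/day = 45,954 tonnes at $1.72/tonne → $79,040.88
November 30 – December 16, 2015: 17 days × 138 tonnes/day = 2,346 tonnes at $3.78/tonne → $8,867.88
December 17 – December 31, 2015: 15 days × 138 tonnes/day = 2,070 tonnes at $1.96/tonne → $4,057.20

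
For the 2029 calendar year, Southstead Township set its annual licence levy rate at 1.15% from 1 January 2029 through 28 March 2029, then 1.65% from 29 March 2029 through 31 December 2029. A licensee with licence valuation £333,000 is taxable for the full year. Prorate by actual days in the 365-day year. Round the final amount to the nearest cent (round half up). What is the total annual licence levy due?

1 January – 28 March 2029: 87 days at 1.15% → £333,000 × 1.15% × 87/365 = £912.7849
29 March – 31 December 2029: 278 days at 1.65% → £333,000 × 1.65% × 278/365 = £4,184.8521
Total = £5,097.6370

£5,097.64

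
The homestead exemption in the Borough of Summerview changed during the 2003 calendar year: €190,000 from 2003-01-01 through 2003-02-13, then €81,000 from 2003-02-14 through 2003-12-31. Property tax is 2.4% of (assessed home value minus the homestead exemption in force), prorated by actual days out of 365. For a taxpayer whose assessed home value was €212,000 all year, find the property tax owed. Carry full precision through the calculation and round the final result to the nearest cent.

2003-01-01 to 2003-02-13: 44 days, exemption €190,000 → (€212,000 − €190,000) × 2.4% × 44/365 = €63.6493
2003-02-14 to 2003-12-31: 321 days, exemption €81,000 → (€212,000 − €81,000) × 2.4% × 321/365 = €2,764.9973
Total = €2,828.6466

€2,828.65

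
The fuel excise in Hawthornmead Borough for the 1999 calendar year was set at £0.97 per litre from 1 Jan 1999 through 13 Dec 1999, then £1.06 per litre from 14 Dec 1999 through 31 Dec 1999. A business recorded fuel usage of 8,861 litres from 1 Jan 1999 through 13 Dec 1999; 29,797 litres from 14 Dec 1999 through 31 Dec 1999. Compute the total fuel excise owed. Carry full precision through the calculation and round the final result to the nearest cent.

1 Jan – 13 Dec 1999: 8,861 litres at £0.97/litre → £8,595.17
14 Dec – 31 Dec 1999: 29,797 litres at £1.06/litre → £31,584.82

£40,179.99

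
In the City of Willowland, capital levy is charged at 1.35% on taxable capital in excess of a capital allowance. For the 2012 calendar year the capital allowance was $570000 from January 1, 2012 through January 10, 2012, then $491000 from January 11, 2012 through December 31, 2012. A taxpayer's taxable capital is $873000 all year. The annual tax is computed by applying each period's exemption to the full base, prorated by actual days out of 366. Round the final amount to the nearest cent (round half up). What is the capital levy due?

January 1 – January 10, 2012: 10 days, exemption $570000 → ($873000 − $570000) × 1.35% × 10/366 = $111.7623
January 11 – December 31, 2012: 356 days, exemption $491000 → ($873000 − $491000) × 1.35% × 356/366 = $5016.0984
Total = $5127.8607

$5127.86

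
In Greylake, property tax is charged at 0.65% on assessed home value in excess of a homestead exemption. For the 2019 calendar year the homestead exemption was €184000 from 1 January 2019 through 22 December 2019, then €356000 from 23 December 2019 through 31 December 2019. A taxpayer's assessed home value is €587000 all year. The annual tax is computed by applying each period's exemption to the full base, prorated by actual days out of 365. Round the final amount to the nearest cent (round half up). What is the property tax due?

1 January – 22 December 2019: 356 days, exemption €184000 → (€587000 − €184000) × 0.65% × 356/365 = €2554.9096
23 December – 31 December 2019: 9 days, exemption €356000 → (€587000 − €356000) × 0.65% × 9/365 = €37.0233
Total = €2591.9329

€2591.93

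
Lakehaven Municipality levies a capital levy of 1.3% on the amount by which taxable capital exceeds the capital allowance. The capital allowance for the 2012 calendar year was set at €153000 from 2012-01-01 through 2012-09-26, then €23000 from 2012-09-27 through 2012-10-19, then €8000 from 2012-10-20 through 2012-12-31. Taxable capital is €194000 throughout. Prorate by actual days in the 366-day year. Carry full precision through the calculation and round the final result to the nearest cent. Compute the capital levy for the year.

€1015.17

2012-01-01 to 2012-09-26: 270 days, exemption €153000 → (€194000 − €153000) × 1.3% × 270/366 = €393.1967
2012-09-27 to 2012-10-19: 23 days, exemption €23000 → (€194000 − €23000) × 1.3% × 23/366 = €139.6967
2012-10-20 to 2012-12-31: 73 days, exemption €8000 → (€194000 − €8000) × 1.3% × 73/366 = €482.2787
Total = €1015.1721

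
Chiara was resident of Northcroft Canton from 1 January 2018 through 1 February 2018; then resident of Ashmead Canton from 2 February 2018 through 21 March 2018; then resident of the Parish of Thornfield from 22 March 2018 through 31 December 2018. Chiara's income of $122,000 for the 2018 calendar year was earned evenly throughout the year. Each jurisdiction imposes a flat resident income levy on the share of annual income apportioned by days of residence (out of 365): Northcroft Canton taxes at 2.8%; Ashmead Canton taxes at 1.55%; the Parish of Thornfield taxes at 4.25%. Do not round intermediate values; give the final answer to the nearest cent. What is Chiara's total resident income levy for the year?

Northcroft Canton, 1 January – 1 February 2018: 32 days → $122,000 × 2.8% × 32/365 = $299.4849
Ashmead Canton, 2 February – 21 March 2018: 48 days → $122,000 × 1.55% × 48/365 = $248.6795
The Parish of Thornfield, 22 March – 31 December 2018: 285 days → $122,000 × 4.25% × 285/365 = $4,048.5616
Total = $4,596.7260

$4,596.73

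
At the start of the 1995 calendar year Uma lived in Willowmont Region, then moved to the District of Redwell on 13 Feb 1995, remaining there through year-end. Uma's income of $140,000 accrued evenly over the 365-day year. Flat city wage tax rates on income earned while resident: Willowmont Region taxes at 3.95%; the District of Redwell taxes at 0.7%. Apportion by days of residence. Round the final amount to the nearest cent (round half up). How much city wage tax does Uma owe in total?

Willowmont Region, 1 Jan – 12 Feb 1995: 43 days → $140,000 × 3.95% × 43/365 = $651.4795
The District of Redwell, 13 Feb – 31 Dec 1995: 322 days → $140,000 × 0.7% × 322/365 = $864.5479
Total = $1,516.0274

$1,516.03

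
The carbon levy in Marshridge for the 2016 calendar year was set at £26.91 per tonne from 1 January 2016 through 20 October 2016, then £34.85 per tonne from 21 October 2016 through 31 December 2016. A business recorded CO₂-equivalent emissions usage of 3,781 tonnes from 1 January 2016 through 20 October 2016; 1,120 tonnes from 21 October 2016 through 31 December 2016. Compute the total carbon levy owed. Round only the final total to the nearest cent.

1 January – 20 October 2016: 3,781 tonnes at £26.91/tonne → £101,746.71
21 October – 31 December 2016: 1,120 tonnes at £34.85/tonne → £39,032.00

£140,778.71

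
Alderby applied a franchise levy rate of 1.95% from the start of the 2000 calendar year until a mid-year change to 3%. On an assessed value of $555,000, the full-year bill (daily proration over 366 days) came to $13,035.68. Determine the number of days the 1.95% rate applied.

227 days

Let d = days at the first rate; then 366 − d days at the second rate.
$555,000 × [1.95%·d + 3%·(366−d)] / 366 = $13,035.68
Solving gives d = 227, so the new rate took effect on 15 August 2000.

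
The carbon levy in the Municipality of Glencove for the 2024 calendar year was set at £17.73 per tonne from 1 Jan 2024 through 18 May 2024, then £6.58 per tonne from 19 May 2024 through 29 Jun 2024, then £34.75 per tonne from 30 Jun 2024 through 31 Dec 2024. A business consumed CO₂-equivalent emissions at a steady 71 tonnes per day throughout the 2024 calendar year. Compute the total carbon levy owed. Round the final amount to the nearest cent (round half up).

£651040.18

1 Jan – 18 May 2024: 139 days × 71 tonnes/day = 9,869 tonnes at £17.73/tonne → £174977.37
19 May – 29 Jun 2024: 42 days × 71 tonnes/day = 2,982 tonnes at £6.58/tonne → £19621.56
30 Jun – 31 Dec 2024: 185 days × 71 tonnes/day = 13,135 tonnes at £34.75/tonne → £456441.25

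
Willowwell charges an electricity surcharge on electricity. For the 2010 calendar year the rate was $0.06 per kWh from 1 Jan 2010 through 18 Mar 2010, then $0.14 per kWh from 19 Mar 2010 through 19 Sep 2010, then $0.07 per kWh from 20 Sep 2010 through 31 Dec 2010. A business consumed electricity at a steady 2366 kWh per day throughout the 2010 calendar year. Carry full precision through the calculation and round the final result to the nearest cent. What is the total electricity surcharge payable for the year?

$89,269.18

1 Jan – 18 Mar 2010: 77 days × 2366 kWh/day = 182,182 kWh at $0.06/kWh → $10,930.92
19 Mar – 19 Sep 2010: 185 days × 2366 kWh/day = 437,710 kWh at $0.14/kWh → $61,279.40
20 Sep – 31 Dec 2010: 103 days × 2366 kWh/day = 243,698 kWh at $0.07/kWh → $17,058.86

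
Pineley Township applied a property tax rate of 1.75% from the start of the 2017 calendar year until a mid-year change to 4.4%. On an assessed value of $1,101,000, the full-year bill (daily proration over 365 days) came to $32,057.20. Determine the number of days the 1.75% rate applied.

205 days

Let d = days at the first rate; then 365 − d days at the second rate.
$1,101,000 × [1.75%·d + 4.4%·(365−d)] / 365 = $32,057.20
Solving gives d = 205, so the new rate took effect on 25 July 2017.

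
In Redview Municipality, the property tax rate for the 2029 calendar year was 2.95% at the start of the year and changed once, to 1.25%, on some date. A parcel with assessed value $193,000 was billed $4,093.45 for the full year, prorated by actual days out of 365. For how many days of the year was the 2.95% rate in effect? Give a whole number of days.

187 days

Let d = days at the first rate; then 365 − d days at the second rate.
$193,000 × [2.95%·d + 1.25%·(365−d)] / 365 = $4,093.45
Solving gives d = 187, so the new rate took effect on 7 Jul 2029.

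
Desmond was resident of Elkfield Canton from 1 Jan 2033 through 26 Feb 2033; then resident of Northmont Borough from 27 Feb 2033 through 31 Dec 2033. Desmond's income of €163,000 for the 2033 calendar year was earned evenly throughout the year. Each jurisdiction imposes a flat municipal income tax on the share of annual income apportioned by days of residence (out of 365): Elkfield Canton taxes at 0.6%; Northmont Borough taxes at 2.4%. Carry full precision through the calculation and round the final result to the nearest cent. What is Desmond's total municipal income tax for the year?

€3,453.81

Elkfield Canton, 1 Jan – 26 Feb 2033: 57 days → €163,000 × 0.6% × 57/365 = €152.7288
Northmont Borough, 27 Feb – 31 Dec 2033: 308 days → €163,000 × 2.4% × 308/365 = €3,301.0849
Total = €3,453.8137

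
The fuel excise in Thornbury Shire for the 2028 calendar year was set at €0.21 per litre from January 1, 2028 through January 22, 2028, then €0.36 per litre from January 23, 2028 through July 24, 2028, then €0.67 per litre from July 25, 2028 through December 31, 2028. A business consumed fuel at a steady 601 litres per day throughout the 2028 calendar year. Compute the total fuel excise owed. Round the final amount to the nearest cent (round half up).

€107014.06

January 1 – January 22, 2028: 22 days × 601 litres/day = 13,222 litres at €0.21/litre → €2776.62
January 23 – July 24, 2028: 184 days × 601 litres/day = 110,584 litres at €0.36/litre → €39810.24
July 25 – December 31, 2028: 160 days × 601 litres/day = 96,160 litres at €0.67/litre → €64427.20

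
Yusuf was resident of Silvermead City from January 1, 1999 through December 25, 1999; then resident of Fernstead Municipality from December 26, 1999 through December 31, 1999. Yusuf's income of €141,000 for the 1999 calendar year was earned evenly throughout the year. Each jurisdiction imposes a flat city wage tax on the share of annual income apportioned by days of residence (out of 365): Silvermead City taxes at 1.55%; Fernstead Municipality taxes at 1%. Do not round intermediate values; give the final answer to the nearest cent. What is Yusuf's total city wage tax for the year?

€2,172.75

Silvermead City, January 1 – December 25, 1999: 359 days → €141,000 × 1.55% × 359/365 = €2,149.5740
Fernstead Municipality, December 26 – December 31, 1999: 6 days → €141,000 × 1% × 6/365 = €23.1781
Total = €2,172.7521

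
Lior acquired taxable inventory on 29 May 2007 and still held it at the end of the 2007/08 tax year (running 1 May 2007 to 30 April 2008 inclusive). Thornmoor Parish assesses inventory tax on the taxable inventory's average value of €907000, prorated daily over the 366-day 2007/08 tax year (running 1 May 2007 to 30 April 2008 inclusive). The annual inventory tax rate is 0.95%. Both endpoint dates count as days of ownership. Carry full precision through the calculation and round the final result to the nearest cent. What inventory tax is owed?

€7957.31

Days held (29 May 2007 – 30 April 2008): 338 out of 366
Tax = €907000 × 0.95% × 338/366 = €7957.3142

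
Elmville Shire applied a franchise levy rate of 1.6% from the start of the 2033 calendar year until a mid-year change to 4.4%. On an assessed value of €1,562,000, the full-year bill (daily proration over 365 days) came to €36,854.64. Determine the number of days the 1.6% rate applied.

Let d = days at the first rate; then 365 − d days at the second rate.
€1,562,000 × [1.6%·d + 4.4%·(365−d)] / 365 = €36,854.64
Solving gives d = 266, so the new rate took effect on September 24, 2033.

266 days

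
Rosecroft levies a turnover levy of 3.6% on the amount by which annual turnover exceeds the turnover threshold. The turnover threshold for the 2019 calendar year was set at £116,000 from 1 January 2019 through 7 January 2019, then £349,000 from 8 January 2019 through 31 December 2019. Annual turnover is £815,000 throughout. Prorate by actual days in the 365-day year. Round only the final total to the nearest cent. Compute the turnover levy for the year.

1 January – 7 January 2019: 7 days, exemption £116,000 → (£815,000 − £116,000) × 3.6% × 7/365 = £482.5973
8 January – 31 December 2019: 358 days, exemption £349,000 → (£815,000 − £349,000) × 3.6% × 358/365 = £16,454.2685
Total = £16,936.8658

£16,936.87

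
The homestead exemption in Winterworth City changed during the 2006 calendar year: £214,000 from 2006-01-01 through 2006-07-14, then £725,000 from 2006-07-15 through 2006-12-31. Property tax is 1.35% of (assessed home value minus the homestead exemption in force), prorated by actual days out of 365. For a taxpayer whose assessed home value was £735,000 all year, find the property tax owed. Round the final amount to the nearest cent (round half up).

£3,820.50

2006-01-01 to 2006-07-14: 195 days, exemption £214,000 → (£735,000 − £214,000) × 1.35% × 195/365 = £3,757.6233
2006-07-15 to 2006-12-31: 170 days, exemption £725,000 → (£735,000 − £725,000) × 1.35% × 170/365 = £62.8767
Total = £3,820.5000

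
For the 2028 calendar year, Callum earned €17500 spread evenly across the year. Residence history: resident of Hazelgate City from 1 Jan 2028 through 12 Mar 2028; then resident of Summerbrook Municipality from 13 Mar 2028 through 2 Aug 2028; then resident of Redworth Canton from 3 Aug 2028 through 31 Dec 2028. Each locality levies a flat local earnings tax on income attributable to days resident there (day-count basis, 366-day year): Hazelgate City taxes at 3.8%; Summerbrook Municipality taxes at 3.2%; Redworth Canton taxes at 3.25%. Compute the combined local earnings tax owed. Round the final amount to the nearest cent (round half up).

Hazelgate City, 1 Jan – 12 Mar 2028: 72 days → €17500 × 3.8% × 72/366 = €130.8197
Summerbrook Municipality, 13 Mar – 2 Aug 2028: 143 days → €17500 × 3.2% × 143/366 = €218.7978
Redworth Canton, 3 Aug – 31 Dec 2028: 151 days → €17500 × 3.25% × 151/366 = €234.6482
Total = €584.2657

€584.27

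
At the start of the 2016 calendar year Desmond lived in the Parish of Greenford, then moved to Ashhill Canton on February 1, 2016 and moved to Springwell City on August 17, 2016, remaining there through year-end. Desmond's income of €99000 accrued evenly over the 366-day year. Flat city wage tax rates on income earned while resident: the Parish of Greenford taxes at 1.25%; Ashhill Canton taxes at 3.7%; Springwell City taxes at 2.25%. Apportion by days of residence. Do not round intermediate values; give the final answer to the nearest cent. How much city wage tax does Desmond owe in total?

The Parish of Greenford, January 1 – January 31, 2016: 31 days → €99000 × 1.25% × 31/366 = €104.8156
Ashhill Canton, February 1 – August 16, 2016: 198 days → €99000 × 3.7% × 198/366 = €1981.6230
Springwell City, August 17 – December 31, 2016: 137 days → €99000 × 2.25% × 137/366 = €833.7910
Total = €2920.2295

€2920.23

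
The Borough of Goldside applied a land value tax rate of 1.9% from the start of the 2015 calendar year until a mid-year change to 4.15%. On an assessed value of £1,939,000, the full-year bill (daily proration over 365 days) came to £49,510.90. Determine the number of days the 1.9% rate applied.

259 days

Let d = days at the first rate; then 365 − d days at the second rate.
£1,939,000 × [1.9%·d + 4.15%·(365−d)] / 365 = £49,510.90
Solving gives d = 259, so the new rate took effect on September 17, 2015.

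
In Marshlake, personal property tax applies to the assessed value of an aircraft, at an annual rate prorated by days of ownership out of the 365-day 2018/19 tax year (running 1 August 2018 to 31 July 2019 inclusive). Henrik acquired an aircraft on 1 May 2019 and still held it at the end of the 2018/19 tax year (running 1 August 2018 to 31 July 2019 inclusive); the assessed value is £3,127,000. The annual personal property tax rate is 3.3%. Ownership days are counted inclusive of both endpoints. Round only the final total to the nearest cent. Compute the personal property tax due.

£26,009.79

Days held (1 May – 31 July 2019): 92 out of 365
Tax = £3,127,000 × 3.3% × 92/365 = £26,009.7863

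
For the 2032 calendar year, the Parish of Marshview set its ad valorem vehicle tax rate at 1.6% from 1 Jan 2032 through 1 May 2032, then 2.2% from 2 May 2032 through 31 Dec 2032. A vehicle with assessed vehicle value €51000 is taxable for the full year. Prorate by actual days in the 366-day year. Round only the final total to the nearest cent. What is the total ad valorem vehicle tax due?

1 Jan – 1 May 2032: 122 days at 1.6% → €51000 × 1.6% × 122/366 = €272.0000
2 May – 31 Dec 2032: 244 days at 2.2% → €51000 × 2.2% × 244/366 = €748.0000
Total = €1020.0000

€1020.00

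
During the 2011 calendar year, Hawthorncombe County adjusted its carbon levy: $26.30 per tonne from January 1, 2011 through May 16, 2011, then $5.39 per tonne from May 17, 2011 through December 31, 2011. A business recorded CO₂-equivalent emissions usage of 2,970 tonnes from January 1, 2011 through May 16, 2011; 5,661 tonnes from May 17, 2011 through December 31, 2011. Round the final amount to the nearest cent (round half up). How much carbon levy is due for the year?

January 1 – May 16, 2011: 2,970 tonnes at $26.30/tonne → $78,111.00
May 17 – December 31, 2011: 5,661 tonnes at $5.39/tonne → $30,512.79

$108,623.79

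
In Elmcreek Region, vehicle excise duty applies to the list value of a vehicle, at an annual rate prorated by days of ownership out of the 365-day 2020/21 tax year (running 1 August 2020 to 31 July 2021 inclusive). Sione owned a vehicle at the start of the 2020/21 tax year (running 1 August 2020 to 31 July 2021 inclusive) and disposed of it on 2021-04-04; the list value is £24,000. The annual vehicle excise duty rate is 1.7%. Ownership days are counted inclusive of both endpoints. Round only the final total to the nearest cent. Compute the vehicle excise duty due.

Days held (2020-08-01 to 2021-04-04): 247 out of 365
Tax = £24,000 × 1.7% × 247/365 = £276.0986

£276.10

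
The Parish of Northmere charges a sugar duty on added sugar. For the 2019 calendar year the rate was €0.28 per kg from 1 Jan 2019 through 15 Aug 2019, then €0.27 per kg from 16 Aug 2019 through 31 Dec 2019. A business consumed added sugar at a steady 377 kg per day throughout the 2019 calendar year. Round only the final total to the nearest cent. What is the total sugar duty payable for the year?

€38,009.14

1 Jan – 15 Aug 2019: 227 days × 377 kg/day = 85,579 kg at €0.28/kg → €23,962.12
16 Aug – 31 Dec 2019: 138 days × 377 kg/day = 52,026 kg at €0.27/kg → €14,047.02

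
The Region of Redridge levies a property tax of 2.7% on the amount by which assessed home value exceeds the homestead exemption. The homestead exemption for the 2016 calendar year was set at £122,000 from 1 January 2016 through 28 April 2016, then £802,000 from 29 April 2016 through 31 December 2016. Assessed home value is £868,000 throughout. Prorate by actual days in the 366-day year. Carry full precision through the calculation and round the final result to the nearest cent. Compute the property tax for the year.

1 January – 28 April 2016: 119 days, exemption £122,000 → (£868,000 − £122,000) × 2.7% × 119/366 = £6,548.9016
29 April – 31 December 2016: 247 days, exemption £802,000 → (£868,000 − £802,000) × 2.7% × 247/366 = £1,202.6066
Total = £7,751.5082

£7,751.51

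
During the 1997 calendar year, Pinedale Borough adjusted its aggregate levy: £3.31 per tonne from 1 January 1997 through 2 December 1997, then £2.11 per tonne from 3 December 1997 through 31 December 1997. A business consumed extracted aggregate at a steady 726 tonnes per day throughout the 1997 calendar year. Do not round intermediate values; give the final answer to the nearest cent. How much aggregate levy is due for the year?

£851,852.10

1 January – 2 December 1997: 336 days × 726 tonnes/day = 243,936 tonnes at £3.31/tonne → £807,428.16
3 December – 31 December 1997: 29 days × 726 tonnes/day = 21,054 tonnes at £2.11/tonne → £44,423.94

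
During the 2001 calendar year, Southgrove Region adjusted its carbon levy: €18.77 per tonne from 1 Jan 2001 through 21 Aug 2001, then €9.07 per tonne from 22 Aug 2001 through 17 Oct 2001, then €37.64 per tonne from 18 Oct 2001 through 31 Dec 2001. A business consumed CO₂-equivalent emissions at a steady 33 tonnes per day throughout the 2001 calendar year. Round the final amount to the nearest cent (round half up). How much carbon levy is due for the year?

€254,542.20

1 Jan – 21 Aug 2001: 233 days × 33 tonnes/day = 7,689 tonnes at €18.77/tonne → €144,322.53
22 Aug – 17 Oct 2001: 57 days × 33 tonnes/day = 1,881 tonnes at €9.07/tonne → €17,060.67
18 Oct – 31 Dec 2001: 75 days × 33 tonnes/day = 2,475 tonnes at €37.64/tonne → €93,159.00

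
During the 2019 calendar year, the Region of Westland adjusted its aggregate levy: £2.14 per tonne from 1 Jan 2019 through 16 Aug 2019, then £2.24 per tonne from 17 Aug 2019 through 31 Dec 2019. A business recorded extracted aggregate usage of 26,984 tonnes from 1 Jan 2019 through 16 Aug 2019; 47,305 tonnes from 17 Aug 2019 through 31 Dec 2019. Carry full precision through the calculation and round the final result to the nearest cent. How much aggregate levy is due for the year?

£163,708.96

1 Jan – 16 Aug 2019: 26,984 tonnes at £2.14/tonne → £57,745.76
17 Aug – 31 Dec 2019: 47,305 tonnes at £2.24/tonne → £105,963.20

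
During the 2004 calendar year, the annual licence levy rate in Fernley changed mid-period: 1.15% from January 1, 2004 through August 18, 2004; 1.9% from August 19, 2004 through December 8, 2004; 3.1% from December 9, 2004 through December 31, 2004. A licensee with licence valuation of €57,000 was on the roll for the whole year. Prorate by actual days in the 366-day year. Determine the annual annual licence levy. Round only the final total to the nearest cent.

January 1 – August 18, 2004: 231 days at 1.15% → €57,000 × 1.15% × 231/366 = €413.7172
August 19 – December 8, 2004: 112 days at 1.9% → €57,000 × 1.9% × 112/366 = €331.4098
December 9 – December 31, 2004: 23 days at 3.1% → €57,000 × 3.1% × 23/366 = €111.0410
Total = €856.1680

€856.17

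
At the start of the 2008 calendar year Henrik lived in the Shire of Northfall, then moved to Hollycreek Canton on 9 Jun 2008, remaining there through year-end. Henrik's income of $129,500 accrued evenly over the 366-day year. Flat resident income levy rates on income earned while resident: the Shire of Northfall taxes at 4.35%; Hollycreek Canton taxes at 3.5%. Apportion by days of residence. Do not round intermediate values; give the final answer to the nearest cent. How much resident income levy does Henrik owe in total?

$5,013.70

The Shire of Northfall, 1 Jan – 8 Jun 2008: 160 days → $129,500 × 4.35% × 160/366 = $2,462.6230
Hollycreek Canton, 9 Jun – 31 Dec 2008: 206 days → $129,500 × 3.5% × 206/366 = $2,551.0792
Total = $5,013.7022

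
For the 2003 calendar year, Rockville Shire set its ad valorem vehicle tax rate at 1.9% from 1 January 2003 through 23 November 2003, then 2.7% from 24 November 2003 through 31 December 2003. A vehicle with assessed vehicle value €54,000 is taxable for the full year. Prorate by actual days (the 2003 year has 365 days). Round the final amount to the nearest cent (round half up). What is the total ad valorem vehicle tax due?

1 January – 23 November 2003: 327 days at 1.9% → €54,000 × 1.9% × 327/365 = €919.1836
24 November – 31 December 2003: 38 days at 2.7% → €54,000 × 2.7% × 38/365 = €151.7918
Total = €1,070.9753

€1,070.98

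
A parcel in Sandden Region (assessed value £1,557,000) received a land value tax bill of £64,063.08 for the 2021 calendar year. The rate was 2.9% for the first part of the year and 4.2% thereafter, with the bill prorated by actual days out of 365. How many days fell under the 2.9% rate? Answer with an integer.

Let d = days at the first rate; then 365 − d days at the second rate.
£1,557,000 × [2.9%·d + 4.2%·(365−d)] / 365 = £64,063.08
Solving gives d = 24, so the new rate took effect on 25 Jan 2021.

24 days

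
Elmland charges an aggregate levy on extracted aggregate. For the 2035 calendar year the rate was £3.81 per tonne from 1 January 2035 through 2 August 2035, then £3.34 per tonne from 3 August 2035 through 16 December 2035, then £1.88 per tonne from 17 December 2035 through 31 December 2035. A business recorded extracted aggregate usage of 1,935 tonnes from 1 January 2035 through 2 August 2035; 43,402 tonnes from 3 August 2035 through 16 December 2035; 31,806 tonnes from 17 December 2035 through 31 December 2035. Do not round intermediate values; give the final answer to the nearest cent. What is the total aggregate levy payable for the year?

1 January – 2 August 2035: 1,935 tonnes at £3.81/tonne → £7372.35
3 August – 16 December 2035: 43,402 tonnes at £3.34/tonne → £144962.68
17 December – 31 December 2035: 31,806 tonnes at £1.88/tonne → £59795.28

£212130.31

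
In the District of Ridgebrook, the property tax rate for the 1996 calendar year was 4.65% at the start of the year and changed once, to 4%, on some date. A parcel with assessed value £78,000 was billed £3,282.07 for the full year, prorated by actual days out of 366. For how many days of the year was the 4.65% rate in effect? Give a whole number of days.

117 days

Let d = days at the first rate; then 366 − d days at the second rate.
£78,000 × [4.65%·d + 4%·(366−d)] / 366 = £3,282.07
Solving gives d = 117, so the new rate took effect on April 27, 1996.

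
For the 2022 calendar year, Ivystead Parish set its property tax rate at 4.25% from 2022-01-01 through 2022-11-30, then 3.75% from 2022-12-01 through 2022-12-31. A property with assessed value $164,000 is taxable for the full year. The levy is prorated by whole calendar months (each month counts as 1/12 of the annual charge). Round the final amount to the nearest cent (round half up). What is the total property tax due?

2022-01-01 to 2022-11-30: 11 months at 4.25% → $164,000 × 4.25% × 11/12 = $6,389.1667
2022-12-01 to 2022-12-31: 1 month at 3.75% → $164,000 × 3.75% × 1/12 = $512.5000
Total = $6,901.6667

$6,901.67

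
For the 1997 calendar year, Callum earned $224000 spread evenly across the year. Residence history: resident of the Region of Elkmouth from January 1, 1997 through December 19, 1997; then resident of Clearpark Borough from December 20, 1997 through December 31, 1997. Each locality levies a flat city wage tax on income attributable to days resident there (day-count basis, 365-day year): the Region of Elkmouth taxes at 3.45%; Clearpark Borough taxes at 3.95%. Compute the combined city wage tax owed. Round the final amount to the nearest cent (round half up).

The Region of Elkmouth, January 1 – December 19, 1997: 353 days → $224000 × 3.45% × 353/365 = $7473.9288
Clearpark Borough, December 20 – December 31, 1997: 12 days → $224000 × 3.95% × 12/365 = $290.8932
Total = $7764.8219

$7764.82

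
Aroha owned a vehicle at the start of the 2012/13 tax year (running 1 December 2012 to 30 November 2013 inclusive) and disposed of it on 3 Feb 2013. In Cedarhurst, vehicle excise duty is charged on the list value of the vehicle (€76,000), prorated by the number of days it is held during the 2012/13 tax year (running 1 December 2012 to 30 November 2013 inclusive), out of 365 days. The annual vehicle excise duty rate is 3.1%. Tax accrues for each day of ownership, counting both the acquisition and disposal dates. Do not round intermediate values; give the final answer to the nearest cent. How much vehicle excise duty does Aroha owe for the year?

Days held (1 Dec 2012 – 3 Feb 2013): 65 out of 365
Tax = €76,000 × 3.1% × 65/365 = €419.5616

€419.56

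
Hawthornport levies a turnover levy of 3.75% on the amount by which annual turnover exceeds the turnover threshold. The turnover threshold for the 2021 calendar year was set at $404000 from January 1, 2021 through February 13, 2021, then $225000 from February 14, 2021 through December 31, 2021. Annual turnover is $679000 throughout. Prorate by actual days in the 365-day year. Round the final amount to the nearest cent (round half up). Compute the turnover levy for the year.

January 1 – February 13, 2021: 44 days, exemption $404000 → ($679000 − $404000) × 3.75% × 44/365 = $1243.1507
February 14 – December 31, 2021: 321 days, exemption $225000 → ($679000 − $225000) × 3.75% × 321/365 = $14972.6712
Total = $16215.8219

$16215.82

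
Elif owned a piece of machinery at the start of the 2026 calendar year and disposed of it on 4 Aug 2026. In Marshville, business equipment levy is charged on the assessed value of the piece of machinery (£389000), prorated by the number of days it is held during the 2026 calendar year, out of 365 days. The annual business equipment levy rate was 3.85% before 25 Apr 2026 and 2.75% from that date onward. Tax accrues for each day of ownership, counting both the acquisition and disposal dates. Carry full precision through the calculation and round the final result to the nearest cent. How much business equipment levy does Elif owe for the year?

1 Jan – 24 Apr 2026: 114 days at 3.85% → £389000 × 3.85% × 114/365 = £4677.5918
25 Apr – 4 Aug 2026: 102 days at 2.75% → £389000 × 2.75% × 102/365 = £2989.4384
Total = £7667.0301

£7667.03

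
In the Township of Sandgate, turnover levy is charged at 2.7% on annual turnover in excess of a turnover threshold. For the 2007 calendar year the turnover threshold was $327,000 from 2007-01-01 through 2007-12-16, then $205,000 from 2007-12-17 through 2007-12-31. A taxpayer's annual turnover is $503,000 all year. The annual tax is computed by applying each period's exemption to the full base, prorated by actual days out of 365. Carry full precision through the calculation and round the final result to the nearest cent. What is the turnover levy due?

$4,887.37

2007-01-01 to 2007-12-16: 350 days, exemption $327,000 → ($503,000 − $327,000) × 2.7% × 350/365 = $4,556.7123
2007-12-17 to 2007-12-31: 15 days, exemption $205,000 → ($503,000 − $205,000) × 2.7% × 15/365 = $330.6575
Total = $4,887.3699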